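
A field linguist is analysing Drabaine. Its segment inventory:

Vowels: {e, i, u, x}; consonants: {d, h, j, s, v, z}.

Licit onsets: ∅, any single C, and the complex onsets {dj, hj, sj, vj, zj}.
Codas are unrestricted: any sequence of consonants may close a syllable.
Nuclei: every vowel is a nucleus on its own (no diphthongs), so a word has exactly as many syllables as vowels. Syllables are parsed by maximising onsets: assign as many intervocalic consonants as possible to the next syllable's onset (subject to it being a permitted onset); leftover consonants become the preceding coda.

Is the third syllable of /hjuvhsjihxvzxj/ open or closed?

Nuclei (vowels): u, i, x, x → 4 syllables.
V1 /u/ – V2 /i/: cluster /vhsj/ — the longest permitted-onset suffix is /sj/; onset = /sj/, preceding coda = /vh/.
V2 /i/ – V3 /x/: /h/ is a single consonant, so it becomes the next onset.
V3 /x/ – V4 /x/: /vz/ — longest licit onset from the right is /z/, leaving /v/ as coda.
Syllabification: hjuvh.sji.hxv.zxj.
Syllable 3 is /hxv/ with coda /v/, so it is closed.

closed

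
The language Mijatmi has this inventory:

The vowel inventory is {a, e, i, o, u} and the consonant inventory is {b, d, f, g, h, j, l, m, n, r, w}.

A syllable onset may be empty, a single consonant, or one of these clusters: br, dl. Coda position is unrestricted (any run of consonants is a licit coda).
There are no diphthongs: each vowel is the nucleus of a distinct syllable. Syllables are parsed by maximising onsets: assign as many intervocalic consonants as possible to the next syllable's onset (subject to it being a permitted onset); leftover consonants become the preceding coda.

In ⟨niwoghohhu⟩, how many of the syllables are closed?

Vowels present: i, o, o, u; each is a nucleus, giving 4 syllables.
σ1/σ2 boundary: just /w/ — single C goes to the following onset.
σ2/σ3 boundary: /gh/ splits as /g/ + /h/ (/h/ is the longest suffix that is a licit onset).
σ3/σ4 boundary: /hh/ — longest licit onset from the right is /h/, leaving /h/ as coda.
So the parse is ni.wog.hoh.hu.
Classifying each syllable: /ni/ (open), /wog/ (closed), /hoh/ (closed), /hu/ (open).
Closed syllables: 2.

2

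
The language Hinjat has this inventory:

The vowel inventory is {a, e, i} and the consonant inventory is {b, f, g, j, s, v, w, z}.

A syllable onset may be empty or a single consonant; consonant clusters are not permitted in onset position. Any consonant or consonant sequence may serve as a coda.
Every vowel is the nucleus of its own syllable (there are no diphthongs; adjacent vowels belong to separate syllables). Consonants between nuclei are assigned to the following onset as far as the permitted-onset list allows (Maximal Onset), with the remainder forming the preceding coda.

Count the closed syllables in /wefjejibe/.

Vowels present: e, e, i, e; each is a nucleus, giving 4 syllables.
Between /e/ (V1) and /e/ (V2): /fj/ splits as /f/ + /j/ (/j/ is the longest suffix that is a licit onset).
Between /e/ (V2) and /i/ (V3): /j/ is a single consonant, so it becomes the next onset.
Between /i/ (V3) and /e/ (V4): /b/ → onset of the next syllable (single consonants are always licit onsets).
Result: wef.je.ji.be.
Classifying each syllable: /wef/ (closed), /je/ (open), /ji/ (open), /be/ (open).
Closed syllables: 1.

1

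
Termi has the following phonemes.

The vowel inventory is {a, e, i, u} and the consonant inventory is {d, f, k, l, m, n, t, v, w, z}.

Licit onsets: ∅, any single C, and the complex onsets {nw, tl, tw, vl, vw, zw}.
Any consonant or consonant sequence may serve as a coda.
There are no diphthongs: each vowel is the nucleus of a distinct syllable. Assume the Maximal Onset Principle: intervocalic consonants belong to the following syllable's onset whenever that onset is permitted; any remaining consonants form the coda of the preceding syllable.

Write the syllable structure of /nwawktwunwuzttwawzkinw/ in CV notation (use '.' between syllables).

The vowels are a, u, u, a, i — 5 nuclei, so 5 syllables.
/a…u/ gap (V1→V2): /wktw/ — longest licit onset from the right is /tw/, leaving /wk/ as coda.
/u…u/ gap (V2→V3): /nw/ is a licit onset in full, so it all attaches to the next syllable.
/u…a/ gap (V3→V4): /zttw/ — longest licit onset from the right is /tw/, leaving /zt/ as coda.
/a…i/ gap (V4→V5): /wzk/; trying suffixes from longest down, /k/ is the first permitted one, so coda /wz/ | onset /k/.
Syllabification: nwawk.twu.nwuzt.twawz.kinw.
Mapping each syllable to C/V: /nwawk/ → CCVCC, /twu/ → CCV, /nwuzt/ → CCVCC, /twawz/ → CCVCC, /kinw/ → CVCC.

CCVCC.CCV.CCVCC.CCVCC.CVCC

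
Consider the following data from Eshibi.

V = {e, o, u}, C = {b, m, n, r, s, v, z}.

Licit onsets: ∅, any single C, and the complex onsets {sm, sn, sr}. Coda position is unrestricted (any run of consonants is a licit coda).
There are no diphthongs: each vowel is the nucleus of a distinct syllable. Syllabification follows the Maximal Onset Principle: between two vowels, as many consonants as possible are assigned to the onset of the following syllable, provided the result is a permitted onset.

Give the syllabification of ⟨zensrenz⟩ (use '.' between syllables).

Nuclei (vowels): e, e → 2 syllables.
Between /e/ (V1) and /e/ (V2): /nsr/ splits as /n/ + /sr/ (/sr/ is the longest suffix that is a licit onset).

zen.srenz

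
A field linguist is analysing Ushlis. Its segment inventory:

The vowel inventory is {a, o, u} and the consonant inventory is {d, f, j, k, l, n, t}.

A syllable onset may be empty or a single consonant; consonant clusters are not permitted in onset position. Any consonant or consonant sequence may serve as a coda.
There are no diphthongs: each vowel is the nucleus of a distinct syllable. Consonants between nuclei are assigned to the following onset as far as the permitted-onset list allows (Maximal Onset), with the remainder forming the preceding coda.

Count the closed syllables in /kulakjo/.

Nuclei (vowels): u, a, o → 3 syllables.
Between /u/ (V1) and /a/ (V2): /l/ → onset of the next syllable (single consonants are always licit onsets).
Between /a/ (V2) and /o/ (V3): /kj/; trying suffixes from longest down, /j/ is the first permitted one, so coda /k/ | onset /j/.
Syllabification: ku.lak.jo.
Classifying each syllable: /ku/ (open), /lak/ (closed), /jo/ (open).
Closed syllables: 1.

1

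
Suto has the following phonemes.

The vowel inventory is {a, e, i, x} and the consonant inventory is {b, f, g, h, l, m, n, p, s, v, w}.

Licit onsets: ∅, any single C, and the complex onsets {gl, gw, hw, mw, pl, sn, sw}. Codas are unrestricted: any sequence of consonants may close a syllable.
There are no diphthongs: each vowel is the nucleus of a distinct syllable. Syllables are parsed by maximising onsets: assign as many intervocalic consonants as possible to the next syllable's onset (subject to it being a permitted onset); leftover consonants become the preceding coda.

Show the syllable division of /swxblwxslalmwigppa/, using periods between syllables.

The vowels are x, x, a, i, a — 5 nuclei, so 5 syllables.
Between /x/ (V1) and /x/ (V2): cluster /blw/ — the longest permitted-onset suffix is /w/; onset = /w/, preceding coda = /bl/.
Between /x/ (V2) and /a/ (V3): /sl/ — longest licit onset from the right is /l/, leaving /s/ as coda.
Between /a/ (V3) and /i/ (V4): /lmw/; trying suffixes from longest down, /mw/ is the first permitted one, so coda /l/ | onset /mw/.
Between /i/ (V4) and /a/ (V5): cluster /gpp/ — the longest permitted-onset suffix is /p/; onset = /p/, preceding coda = /gp/.

swxbl.wxs.lal.mwigp.pa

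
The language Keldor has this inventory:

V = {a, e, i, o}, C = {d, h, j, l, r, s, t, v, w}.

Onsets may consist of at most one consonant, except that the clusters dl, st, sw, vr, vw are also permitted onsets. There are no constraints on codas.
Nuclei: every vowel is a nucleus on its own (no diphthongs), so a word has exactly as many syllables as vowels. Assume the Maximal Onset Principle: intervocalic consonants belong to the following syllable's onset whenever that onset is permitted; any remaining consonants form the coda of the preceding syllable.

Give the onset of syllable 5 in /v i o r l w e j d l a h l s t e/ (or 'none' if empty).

Nuclei (vowels): i, o, e, a, e → 5 syllables.
σ1/σ2 boundary: no consonants, so the boundary falls immediately after /i/.
σ2/σ3 boundary: /rlw/ splits as /rl/ + /w/ (/w/ is the longest suffix that is a licit onset).
σ3/σ4 boundary: /jdl/; trying suffixes from longest down, /dl/ is the first permitted one, so coda /j/ | onset /dl/.
σ4/σ5 boundary: cluster /hlst/ — the longest permitted-onset suffix is /st/; onset = /st/, preceding coda = /hl/.
So the parse is vi.orl.wej.dlahl.ste.
Syllable 5 is /ste/: onset /st/, nucleus /e/, coda ∅.

st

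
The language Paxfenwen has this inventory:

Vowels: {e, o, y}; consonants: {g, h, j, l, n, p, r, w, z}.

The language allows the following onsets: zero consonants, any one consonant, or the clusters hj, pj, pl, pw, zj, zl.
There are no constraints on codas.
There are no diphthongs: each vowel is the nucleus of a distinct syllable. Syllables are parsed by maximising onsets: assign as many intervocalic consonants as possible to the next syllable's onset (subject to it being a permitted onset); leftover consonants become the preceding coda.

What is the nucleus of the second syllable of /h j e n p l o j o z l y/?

Vowels present: e, o, o, y; each is a nucleus, giving 4 syllables.
The second nucleus (vowel 2 from the left) is /o/.

o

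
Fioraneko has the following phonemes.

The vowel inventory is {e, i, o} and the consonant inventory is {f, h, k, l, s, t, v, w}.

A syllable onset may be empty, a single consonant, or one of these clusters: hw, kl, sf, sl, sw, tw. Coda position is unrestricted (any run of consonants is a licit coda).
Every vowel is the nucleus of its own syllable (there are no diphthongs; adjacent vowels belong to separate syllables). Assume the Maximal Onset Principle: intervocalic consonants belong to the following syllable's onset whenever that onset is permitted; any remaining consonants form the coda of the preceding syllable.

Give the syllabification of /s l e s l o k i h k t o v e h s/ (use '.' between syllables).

sle.slo.kihk.to.vehs

Vowels present: e, o, i, o, e; each is a nucleus, giving 5 syllables.
/e…o/ gap (V1→V2): /sl/ — entire cluster is a permitted onset → onset /sl/, coda ∅.
/o…i/ gap (V2→V3): /k/ is a single consonant, so it becomes the next onset.
/i…o/ gap (V3→V4): cluster /hkt/ — the longest permitted-onset suffix is /t/; onset = /t/, preceding coda = /hk/.
/o…e/ gap (V4→V5): /v/ is a single consonant, so it becomes the next onset.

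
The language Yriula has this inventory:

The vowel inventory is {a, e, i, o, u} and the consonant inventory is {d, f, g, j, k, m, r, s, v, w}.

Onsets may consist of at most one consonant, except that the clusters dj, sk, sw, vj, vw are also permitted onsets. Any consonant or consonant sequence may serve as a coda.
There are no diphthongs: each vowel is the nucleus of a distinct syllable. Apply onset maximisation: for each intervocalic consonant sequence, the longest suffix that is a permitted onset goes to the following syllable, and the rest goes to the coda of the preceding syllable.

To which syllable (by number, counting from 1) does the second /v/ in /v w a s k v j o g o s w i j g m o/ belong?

Vowels present: a, o, o, i, o; each is a nucleus, giving 5 syllables.
/a…o/ gap (V1→V2): /skvj/ — longest licit onset from the right is /vj/, leaving /sk/ as coda.
/o…o/ gap (V2→V3): just /g/ — single C goes to the following onset.
/o…i/ gap (V3→V4): /sw/ is a licit onset in full, so it all attaches to the next syllable.
/i…o/ gap (V4→V5): /jgm/ — longest licit onset from the right is /m/, leaving /jg/ as coda.
So the parse is vwask.vjo.go.swijg.mo.
The second /v/ is in the onset of syllable 2 (/vjo/).

2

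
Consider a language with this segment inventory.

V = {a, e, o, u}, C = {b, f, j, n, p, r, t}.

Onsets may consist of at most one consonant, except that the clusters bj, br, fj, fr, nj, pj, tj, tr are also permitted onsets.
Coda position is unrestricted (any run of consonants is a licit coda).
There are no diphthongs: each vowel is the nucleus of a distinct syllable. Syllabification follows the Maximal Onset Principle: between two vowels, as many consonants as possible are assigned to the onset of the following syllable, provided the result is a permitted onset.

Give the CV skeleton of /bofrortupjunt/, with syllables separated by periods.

The vowels are o, o, u, u — 4 nuclei, so 4 syllables.
σ1/σ2 boundary: /fr/ — entire cluster is a permitted onset → onset /fr/, coda ∅.
σ2/σ3 boundary: /rt/; trying suffixes from longest down, /t/ is the first permitted one, so coda /r/ | onset /t/.
σ3/σ4 boundary: /pj/ is a licit onset in full, so it all attaches to the next syllable.
Putting it together: bo.fror.tu.pjunt.
Mapping each syllable to C/V: /bo/ → CV, /fror/ → CCVC, /tu/ → CV, /pjunt/ → CCVCC.

CV.CCVC.CV.CCVCC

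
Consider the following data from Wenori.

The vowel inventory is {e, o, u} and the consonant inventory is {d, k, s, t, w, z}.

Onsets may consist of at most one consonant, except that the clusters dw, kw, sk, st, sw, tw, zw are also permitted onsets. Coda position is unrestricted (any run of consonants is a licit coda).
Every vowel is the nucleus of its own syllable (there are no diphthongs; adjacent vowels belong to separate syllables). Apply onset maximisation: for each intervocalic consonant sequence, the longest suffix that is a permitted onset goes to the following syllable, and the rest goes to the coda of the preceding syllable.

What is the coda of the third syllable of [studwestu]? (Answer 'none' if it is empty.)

Nuclei (vowels): u, e, u → 3 syllables.
Between /u/ (V1) and /e/ (V2): /dw/ — entire cluster is a permitted onset → onset /dw/, coda ∅.
Between /e/ (V2) and /u/ (V3): /st/ is a licit onset in full, so it all attaches to the next syllable.
Result: stu.dwe.stu.
Syllable 3 is /stu/: onset /st/, nucleus /u/, coda ∅.

none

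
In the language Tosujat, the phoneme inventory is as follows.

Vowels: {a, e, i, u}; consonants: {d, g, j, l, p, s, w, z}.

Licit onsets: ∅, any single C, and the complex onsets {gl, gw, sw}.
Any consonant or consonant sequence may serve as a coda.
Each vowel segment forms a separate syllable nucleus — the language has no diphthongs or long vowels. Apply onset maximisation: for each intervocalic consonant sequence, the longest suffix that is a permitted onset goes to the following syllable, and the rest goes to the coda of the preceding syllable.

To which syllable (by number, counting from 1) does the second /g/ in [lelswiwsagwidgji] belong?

Vowels present: e, i, a, i, i; each is a nucleus, giving 5 syllables.
σ1/σ2 boundary: /lsw/ — longest licit onset from the right is /sw/, leaving /l/ as coda.
σ2/σ3 boundary: /ws/; trying suffixes from longest down, /s/ is the first permitted one, so coda /w/ | onset /s/.
σ3/σ4 boundary: /gw/ is a licit onset in full, so it all attaches to the next syllable.
σ4/σ5 boundary: /dgj/ — longest licit onset from the right is /j/, leaving /dg/ as coda.
Result: lel.swiw.sa.gwidg.ji.
The second /g/ is in the coda of syllable 4 (/gwidg/).

4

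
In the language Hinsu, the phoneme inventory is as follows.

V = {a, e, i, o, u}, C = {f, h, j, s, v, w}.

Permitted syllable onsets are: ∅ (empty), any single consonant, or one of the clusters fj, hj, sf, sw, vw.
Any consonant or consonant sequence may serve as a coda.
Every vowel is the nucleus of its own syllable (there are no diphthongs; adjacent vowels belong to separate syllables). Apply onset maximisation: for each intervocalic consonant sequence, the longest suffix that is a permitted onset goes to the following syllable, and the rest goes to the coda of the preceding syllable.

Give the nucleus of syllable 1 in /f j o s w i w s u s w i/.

o

Nuclei (vowels): o, i, u, i → 4 syllables.
The first nucleus (vowel 1 from the left) is /o/.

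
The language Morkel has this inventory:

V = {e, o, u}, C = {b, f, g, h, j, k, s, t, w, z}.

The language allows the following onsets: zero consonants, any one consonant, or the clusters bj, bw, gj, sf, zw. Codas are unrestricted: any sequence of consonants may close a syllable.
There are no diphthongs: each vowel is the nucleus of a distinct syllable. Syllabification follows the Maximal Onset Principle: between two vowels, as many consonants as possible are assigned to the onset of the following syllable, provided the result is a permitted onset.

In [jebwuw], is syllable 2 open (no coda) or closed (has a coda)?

Vowels present: e, u; each is a nucleus, giving 2 syllables.
σ1/σ2 boundary: /bw/ — entire cluster is a permitted onset → onset /bw/, coda ∅.
So the parse is je.bwuw.
Syllable 2 is /bwuw/ with coda /w/, so it is closed.

closed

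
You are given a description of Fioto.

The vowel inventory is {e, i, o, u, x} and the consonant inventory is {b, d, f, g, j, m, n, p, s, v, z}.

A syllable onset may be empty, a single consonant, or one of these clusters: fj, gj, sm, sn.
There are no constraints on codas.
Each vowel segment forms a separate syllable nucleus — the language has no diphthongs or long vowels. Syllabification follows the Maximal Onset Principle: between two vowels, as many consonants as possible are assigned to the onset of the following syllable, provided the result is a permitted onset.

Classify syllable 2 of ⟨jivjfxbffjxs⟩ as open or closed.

closed

Vowels present: i, x, x; each is a nucleus, giving 3 syllables.
V1 /i/ – V2 /x/: /vjf/; trying suffixes from longest down, /f/ is the first permitted one, so coda /vj/ | onset /f/.
V2 /x/ – V3 /x/: cluster /bffj/ — the longest permitted-onset suffix is /fj/; onset = /fj/, preceding coda = /bf/.
Syllabification: jivj.fxbf.fjxs.
Syllable 2 is /fxbf/ with coda /bf/, so it is closed.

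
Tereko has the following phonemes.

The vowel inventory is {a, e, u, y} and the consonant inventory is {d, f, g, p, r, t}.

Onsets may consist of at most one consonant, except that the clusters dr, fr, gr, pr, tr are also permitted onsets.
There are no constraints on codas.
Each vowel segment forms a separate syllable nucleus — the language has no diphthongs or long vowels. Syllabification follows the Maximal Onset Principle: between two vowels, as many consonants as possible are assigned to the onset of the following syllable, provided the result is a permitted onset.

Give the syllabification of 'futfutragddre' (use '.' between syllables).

Nuclei (vowels): u, u, a, e → 4 syllables.
/u…u/ gap (V1→V2): /tf/ — longest licit onset from the right is /f/, leaving /t/ as coda.
/u…a/ gap (V2→V3): /tr/ — entire cluster is a permitted onset → onset /tr/, coda ∅.
/a…e/ gap (V3→V4): /gddr/ — longest licit onset from the right is /dr/, leaving /gd/ as coda.

fut.fu.tragd.dre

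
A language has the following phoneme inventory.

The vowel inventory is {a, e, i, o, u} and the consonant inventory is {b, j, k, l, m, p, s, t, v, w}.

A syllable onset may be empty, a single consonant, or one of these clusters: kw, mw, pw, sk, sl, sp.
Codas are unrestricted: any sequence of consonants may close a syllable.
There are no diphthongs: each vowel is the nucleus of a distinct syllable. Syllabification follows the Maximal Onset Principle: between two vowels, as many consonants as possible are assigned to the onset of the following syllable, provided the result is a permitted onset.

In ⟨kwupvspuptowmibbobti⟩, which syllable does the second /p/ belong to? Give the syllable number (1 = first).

Nuclei (vowels): u, u, o, i, o, i → 6 syllables.
/u…u/ gap (V1→V2): /pvsp/ — longest licit onset from the right is /sp/, leaving /pv/ as coda.
/u…o/ gap (V2→V3): /pt/ — longest licit onset from the right is /t/, leaving /p/ as coda.
/o…i/ gap (V3→V4): /wm/ splits as /w/ + /m/ (/m/ is the longest suffix that is a licit onset).
/i…o/ gap (V4→V5): cluster /bb/ — the longest permitted-onset suffix is /b/; onset = /b/, preceding coda = /b/.
/o…i/ gap (V5→V6): cluster /bt/ — the longest permitted-onset suffix is /t/; onset = /t/, preceding coda = /b/.
Syllabification: kwupv.spup.tow.mib.bob.ti.
The second /p/ is in the onset of syllable 2 (/spup/).

2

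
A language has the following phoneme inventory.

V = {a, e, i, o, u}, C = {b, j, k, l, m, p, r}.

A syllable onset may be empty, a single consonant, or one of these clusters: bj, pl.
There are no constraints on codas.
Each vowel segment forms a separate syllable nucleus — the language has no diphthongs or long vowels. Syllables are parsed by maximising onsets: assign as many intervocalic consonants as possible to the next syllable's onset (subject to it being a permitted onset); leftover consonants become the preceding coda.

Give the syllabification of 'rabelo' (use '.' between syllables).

Vowels present: a, e, o; each is a nucleus, giving 3 syllables.
Between /a/ (V1) and /e/ (V2): /b/ is a single consonant, so it becomes the next onset.
Between /e/ (V2) and /o/ (V3): just /l/ — single C goes to the following onset.

ra.be.lo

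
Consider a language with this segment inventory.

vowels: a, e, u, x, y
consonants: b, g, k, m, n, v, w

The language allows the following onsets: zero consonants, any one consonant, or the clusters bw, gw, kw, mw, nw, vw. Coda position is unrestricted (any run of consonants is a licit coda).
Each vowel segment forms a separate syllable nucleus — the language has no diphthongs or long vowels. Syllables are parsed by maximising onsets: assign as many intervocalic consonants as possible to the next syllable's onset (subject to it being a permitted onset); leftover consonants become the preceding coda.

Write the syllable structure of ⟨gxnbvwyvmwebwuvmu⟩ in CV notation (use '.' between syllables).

Nuclei (vowels): x, y, e, u, u → 5 syllables.
σ1/σ2 boundary: /nbvw/; trying suffixes from longest down, /vw/ is the first permitted one, so coda /nb/ | onset /vw/.
σ2/σ3 boundary: cluster /vmw/ — the longest permitted-onset suffix is /mw/; onset = /mw/, preceding coda = /v/.
σ3/σ4 boundary: cluster /bw/ — /bw/ is itself a permitted onset, so the whole cluster goes right; preceding coda = ∅.
σ4/σ5 boundary: /vm/; trying suffixes from longest down, /m/ is the first permitted one, so coda /v/ | onset /m/.
Putting it together: gxnb.vwyv.mwe.bwuv.mu.
Mapping each syllable to C/V: /gxnb/ → CVCC, /vwyv/ → CCVC, /mwe/ → CCV, /bwuv/ → CCVC, /mu/ → CV.

CVCC.CCVC.CCV.CCVC.CV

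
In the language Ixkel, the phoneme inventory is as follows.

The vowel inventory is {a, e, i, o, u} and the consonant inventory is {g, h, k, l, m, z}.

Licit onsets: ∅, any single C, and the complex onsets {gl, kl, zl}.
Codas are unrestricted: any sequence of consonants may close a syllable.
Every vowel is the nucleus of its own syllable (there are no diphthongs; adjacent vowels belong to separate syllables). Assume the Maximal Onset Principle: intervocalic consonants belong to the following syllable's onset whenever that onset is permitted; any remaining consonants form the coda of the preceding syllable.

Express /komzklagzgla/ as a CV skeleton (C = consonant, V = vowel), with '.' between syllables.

CVCC.CCVCC.CCV

The vowels are o, a, a — 3 nuclei, so 3 syllables.
/o…a/ gap (V1→V2): /mzkl/; trying suffixes from longest down, /kl/ is the first permitted one, so coda /mz/ | onset /kl/.
/a…a/ gap (V2→V3): /gzgl/; trying suffixes from longest down, /gl/ is the first permitted one, so coda /gz/ | onset /gl/.
So the parse is komz.klagz.gla.
Mapping each syllable to C/V: /komz/ → CVCC, /klagz/ → CCVCC, /gla/ → CCV.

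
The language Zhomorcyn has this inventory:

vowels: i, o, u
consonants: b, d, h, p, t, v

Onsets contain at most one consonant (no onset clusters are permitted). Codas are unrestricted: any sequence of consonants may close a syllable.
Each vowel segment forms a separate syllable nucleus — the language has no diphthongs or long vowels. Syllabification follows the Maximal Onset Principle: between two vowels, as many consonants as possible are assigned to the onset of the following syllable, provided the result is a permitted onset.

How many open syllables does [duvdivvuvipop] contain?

2

Vowels present: u, i, u, i, o; each is a nucleus, giving 5 syllables.
V1 /u/ – V2 /i/: cluster /vd/ — the longest permitted-onset suffix is /d/; onset = /d/, preceding coda = /v/.
V2 /i/ – V3 /u/: cluster /vv/ — the longest permitted-onset suffix is /v/; onset = /v/, preceding coda = /v/.
V3 /u/ – V4 /i/: /v/ → onset of the next syllable (single consonants are always licit onsets).
V4 /i/ – V5 /o/: just /p/ — single C goes to the following onset.
Putting it together: duv.div.vu.vi.pop.
Classifying each syllable: /duv/ (closed), /div/ (closed), /vu/ (open), /vi/ (open), /pop/ (closed).
Open syllables: 2.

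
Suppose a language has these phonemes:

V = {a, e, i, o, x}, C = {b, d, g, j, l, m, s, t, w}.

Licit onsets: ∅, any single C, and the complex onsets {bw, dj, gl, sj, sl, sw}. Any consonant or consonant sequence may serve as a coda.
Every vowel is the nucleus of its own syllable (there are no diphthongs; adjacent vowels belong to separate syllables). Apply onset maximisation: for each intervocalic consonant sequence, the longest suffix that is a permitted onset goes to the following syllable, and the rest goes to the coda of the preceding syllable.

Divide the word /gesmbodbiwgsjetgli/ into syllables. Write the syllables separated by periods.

gesm.bod.biwg.sjet.gli

The vowels are e, o, i, e, i — 5 nuclei, so 5 syllables.
/e…o/ gap (V1→V2): /smb/ — longest licit onset from the right is /b/, leaving /sm/ as coda.
/o…i/ gap (V2→V3): cluster /db/ — the longest permitted-onset suffix is /b/; onset = /b/, preceding coda = /d/.
/i…e/ gap (V3→V4): /wgsj/ splits as /wg/ + /sj/ (/sj/ is the longest suffix that is a licit onset).
/e…i/ gap (V4→V5): /tgl/ splits as /t/ + /gl/ (/gl/ is the longest suffix that is a licit onset).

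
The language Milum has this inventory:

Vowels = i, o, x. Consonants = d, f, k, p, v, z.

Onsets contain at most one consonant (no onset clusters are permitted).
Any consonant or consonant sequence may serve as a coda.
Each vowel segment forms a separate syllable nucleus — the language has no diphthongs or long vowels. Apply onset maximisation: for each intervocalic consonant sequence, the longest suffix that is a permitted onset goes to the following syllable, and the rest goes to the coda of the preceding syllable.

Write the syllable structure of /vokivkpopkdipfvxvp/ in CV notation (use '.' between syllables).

CV.CVCC.CVCC.CVCC.CVCC

Vowels present: o, i, o, i, x; each is a nucleus, giving 5 syllables.
σ1/σ2 boundary: /k/ → onset of the next syllable (single consonants are always licit onsets).
σ2/σ3 boundary: /vkp/ splits as /vk/ + /p/ (/p/ is the longest suffix that is a licit onset).
σ3/σ4 boundary: /pkd/; trying suffixes from longest down, /d/ is the first permitted one, so coda /pk/ | onset /d/.
σ4/σ5 boundary: cluster /pfv/ — the longest permitted-onset suffix is /v/; onset = /v/, preceding coda = /pf/.
So the parse is vo.kivk.popk.dipf.vxvp.
Mapping each syllable to C/V: /vo/ → CV, /kivk/ → CVCC, /popk/ → CVCC, /dipf/ → CVCC, /vxvp/ → CVCC.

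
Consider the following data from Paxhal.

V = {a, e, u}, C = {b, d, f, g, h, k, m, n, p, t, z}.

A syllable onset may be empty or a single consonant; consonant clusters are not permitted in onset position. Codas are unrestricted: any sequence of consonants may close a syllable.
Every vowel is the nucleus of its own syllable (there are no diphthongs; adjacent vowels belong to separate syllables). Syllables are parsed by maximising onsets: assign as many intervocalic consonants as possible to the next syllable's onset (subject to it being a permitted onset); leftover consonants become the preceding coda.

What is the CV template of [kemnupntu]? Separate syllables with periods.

CVC.CVCC.CV

Nuclei (vowels): e, u, u → 3 syllables.
Between /e/ (V1) and /u/ (V2): cluster /mn/ — the longest permitted-onset suffix is /n/; onset = /n/, preceding coda = /m/.
Between /u/ (V2) and /u/ (V3): /pnt/ — longest licit onset from the right is /t/, leaving /pn/ as coda.
Putting it together: kem.nupn.tu.
Mapping each syllable to C/V: /kem/ → CVC, /nupn/ → CVCC, /tu/ → CV.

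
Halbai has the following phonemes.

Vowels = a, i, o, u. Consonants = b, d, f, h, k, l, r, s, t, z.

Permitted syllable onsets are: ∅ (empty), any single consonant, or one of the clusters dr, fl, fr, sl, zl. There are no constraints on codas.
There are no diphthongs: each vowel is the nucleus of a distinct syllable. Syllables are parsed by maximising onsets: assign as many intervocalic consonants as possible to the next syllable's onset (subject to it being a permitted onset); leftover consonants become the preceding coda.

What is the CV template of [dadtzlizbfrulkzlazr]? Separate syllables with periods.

Nuclei (vowels): a, i, u, a → 4 syllables.
Between /a/ (V1) and /i/ (V2): /dtzl/ splits as /dt/ + /zl/ (/zl/ is the longest suffix that is a licit onset).
Between /i/ (V2) and /u/ (V3): /zbfr/ splits as /zb/ + /fr/ (/fr/ is the longest suffix that is a licit onset).
Between /u/ (V3) and /a/ (V4): /lkzl/; trying suffixes from longest down, /zl/ is the first permitted one, so coda /lk/ | onset /zl/.
So the parse is dadt.zlizb.frulk.zlazr.
Mapping each syllable to C/V: /dadt/ → CVCC, /zlizb/ → CCVCC, /frulk/ → CCVCC, /zlazr/ → CCVCC.

CVCC.CCVCC.CCVCC.CCVCC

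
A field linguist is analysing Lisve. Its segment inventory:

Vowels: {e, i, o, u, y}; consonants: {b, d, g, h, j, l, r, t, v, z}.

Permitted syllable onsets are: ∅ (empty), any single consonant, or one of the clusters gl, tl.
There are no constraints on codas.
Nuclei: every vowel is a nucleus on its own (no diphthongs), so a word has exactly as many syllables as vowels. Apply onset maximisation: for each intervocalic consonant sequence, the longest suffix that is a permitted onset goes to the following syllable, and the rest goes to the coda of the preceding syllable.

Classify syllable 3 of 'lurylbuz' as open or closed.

closed

Nuclei (vowels): u, y, u → 3 syllables.
Between /u/ (V1) and /y/ (V2): /r/ is a single consonant, so it becomes the next onset.
Between /y/ (V2) and /u/ (V3): /lb/ — longest licit onset from the right is /b/, leaving /l/ as coda.
Syllabification: lu.ryl.buz.
Syllable 3 is /buz/ with coda /z/, so it is closed.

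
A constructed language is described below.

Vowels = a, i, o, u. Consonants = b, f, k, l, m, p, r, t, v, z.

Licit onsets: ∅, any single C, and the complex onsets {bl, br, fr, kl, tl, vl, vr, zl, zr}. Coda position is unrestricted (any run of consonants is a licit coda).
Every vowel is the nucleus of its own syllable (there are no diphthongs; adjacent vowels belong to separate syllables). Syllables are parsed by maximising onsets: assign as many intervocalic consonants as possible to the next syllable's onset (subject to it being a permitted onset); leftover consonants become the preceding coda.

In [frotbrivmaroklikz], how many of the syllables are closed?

3

Vowels present: o, i, a, o, i; each is a nucleus, giving 5 syllables.
Between /o/ (V1) and /i/ (V2): /tbr/ splits as /t/ + /br/ (/br/ is the longest suffix that is a licit onset).
Between /i/ (V2) and /a/ (V3): cluster /vm/ — the longest permitted-onset suffix is /m/; onset = /m/, preceding coda = /v/.
Between /a/ (V3) and /o/ (V4): /r/ is a single consonant, so it becomes the next onset.
Between /o/ (V4) and /i/ (V5): /kl/ — entire cluster is a permitted onset → onset /kl/, coda ∅.
So the parse is frot.briv.ma.ro.klikz.
Classifying each syllable: /frot/ (closed), /briv/ (closed), /ma/ (open), /ro/ (open), /klikz/ (closed).
Closed syllables: 3.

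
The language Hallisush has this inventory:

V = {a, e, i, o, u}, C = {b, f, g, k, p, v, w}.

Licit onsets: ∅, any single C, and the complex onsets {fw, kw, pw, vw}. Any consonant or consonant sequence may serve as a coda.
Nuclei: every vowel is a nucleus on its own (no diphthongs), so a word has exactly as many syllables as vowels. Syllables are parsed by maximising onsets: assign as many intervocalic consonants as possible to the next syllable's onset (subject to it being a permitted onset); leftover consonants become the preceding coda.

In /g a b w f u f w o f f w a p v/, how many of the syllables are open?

Vowels present: a, u, o, a; each is a nucleus, giving 4 syllables.
σ1/σ2 boundary: /bwf/; trying suffixes from longest down, /f/ is the first permitted one, so coda /bw/ | onset /f/.
σ2/σ3 boundary: /fw/ — entire cluster is a permitted onset → onset /fw/, coda ∅.
σ3/σ4 boundary: /ffw/ — longest licit onset from the right is /fw/, leaving /f/ as coda.
Syllabification: gabw.fu.fwof.fwapv.
Classifying each syllable: /gabw/ (closed), /fu/ (open), /fwof/ (closed), /fwapv/ (closed).
Open syllables: 1.

1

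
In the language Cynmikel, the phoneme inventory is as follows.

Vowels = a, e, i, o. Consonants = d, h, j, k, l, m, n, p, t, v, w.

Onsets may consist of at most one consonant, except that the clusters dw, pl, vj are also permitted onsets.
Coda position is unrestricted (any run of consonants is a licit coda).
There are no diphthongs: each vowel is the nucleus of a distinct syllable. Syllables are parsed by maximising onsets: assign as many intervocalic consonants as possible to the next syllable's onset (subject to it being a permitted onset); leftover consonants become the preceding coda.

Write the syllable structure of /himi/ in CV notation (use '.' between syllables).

Vowels present: i, i; each is a nucleus, giving 2 syllables.
σ1/σ2 boundary: just /m/ — single C goes to the following onset.
Result: hi.mi.
Mapping each syllable to C/V: /hi/ → CV, /mi/ → CV.

CV.CV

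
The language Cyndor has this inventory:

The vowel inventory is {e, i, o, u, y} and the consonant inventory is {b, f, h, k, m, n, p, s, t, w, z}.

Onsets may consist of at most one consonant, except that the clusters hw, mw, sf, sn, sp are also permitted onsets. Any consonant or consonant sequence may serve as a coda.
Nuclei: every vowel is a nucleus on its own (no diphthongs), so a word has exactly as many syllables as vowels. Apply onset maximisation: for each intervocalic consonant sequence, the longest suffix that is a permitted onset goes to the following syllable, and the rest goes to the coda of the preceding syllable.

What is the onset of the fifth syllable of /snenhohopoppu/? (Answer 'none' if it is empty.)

Nuclei (vowels): e, o, o, o, u → 5 syllables.
Between /e/ (V1) and /o/ (V2): /nh/ — longest licit onset from the right is /h/, leaving /n/ as coda.
Between /o/ (V2) and /o/ (V3): /h/ → onset of the next syllable (single consonants are always licit onsets).
Between /o/ (V3) and /o/ (V4): just /p/ — single C goes to the following onset.
Between /o/ (V4) and /u/ (V5): /pp/ splits as /p/ + /p/ (/p/ is the longest suffix that is a licit onset).
Putting it together: snen.ho.ho.pop.pu.
Syllable 5 is /pu/: onset /p/, nucleus /u/, coda ∅.

p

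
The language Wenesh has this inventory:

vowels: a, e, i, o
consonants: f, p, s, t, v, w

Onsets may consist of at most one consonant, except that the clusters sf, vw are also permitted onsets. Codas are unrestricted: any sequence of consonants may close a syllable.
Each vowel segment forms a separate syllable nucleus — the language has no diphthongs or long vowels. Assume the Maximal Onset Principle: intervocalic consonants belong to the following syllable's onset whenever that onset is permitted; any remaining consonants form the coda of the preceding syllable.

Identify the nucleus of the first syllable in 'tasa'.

Nuclei (vowels): a, a → 2 syllables.
The first nucleus (vowel 1 from the left) is /a/.

a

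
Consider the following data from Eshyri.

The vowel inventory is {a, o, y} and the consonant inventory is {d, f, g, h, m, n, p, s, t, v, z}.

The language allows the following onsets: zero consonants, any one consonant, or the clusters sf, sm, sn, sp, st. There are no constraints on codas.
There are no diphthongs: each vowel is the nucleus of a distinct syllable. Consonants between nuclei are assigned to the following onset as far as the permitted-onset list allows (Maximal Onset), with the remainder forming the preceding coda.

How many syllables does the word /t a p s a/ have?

2

Vowels present: a, a; each is a nucleus, giving 2 syllables.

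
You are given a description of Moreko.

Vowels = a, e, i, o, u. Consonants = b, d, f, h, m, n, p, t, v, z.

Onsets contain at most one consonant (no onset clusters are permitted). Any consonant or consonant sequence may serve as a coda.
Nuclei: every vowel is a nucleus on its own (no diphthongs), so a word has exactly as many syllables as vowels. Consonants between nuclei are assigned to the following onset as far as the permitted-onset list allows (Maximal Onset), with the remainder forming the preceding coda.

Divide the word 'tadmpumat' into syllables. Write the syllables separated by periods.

tadm.pu.mat

The vowels are a, u, a — 3 nuclei, so 3 syllables.
σ1/σ2 boundary: /dmp/ splits as /dm/ + /p/ (/p/ is the longest suffix that is a licit onset).
σ2/σ3 boundary: just /m/ — single C goes to the following onset.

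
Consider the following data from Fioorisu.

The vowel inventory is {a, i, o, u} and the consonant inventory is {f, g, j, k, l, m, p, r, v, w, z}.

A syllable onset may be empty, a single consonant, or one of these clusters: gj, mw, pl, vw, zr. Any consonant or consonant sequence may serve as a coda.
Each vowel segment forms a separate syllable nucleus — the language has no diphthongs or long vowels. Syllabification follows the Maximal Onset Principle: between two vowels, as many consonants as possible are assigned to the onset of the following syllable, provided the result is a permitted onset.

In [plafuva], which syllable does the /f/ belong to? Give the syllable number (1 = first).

2

Vowels present: a, u, a; each is a nucleus, giving 3 syllables.
V1 /a/ – V2 /u/: just /f/ — single C goes to the following onset.
V2 /u/ – V3 /a/: just /v/ — single C goes to the following onset.
Syllabification: pla.fu.va.
The /f/ is in the onset of syllable 2 (/fu/).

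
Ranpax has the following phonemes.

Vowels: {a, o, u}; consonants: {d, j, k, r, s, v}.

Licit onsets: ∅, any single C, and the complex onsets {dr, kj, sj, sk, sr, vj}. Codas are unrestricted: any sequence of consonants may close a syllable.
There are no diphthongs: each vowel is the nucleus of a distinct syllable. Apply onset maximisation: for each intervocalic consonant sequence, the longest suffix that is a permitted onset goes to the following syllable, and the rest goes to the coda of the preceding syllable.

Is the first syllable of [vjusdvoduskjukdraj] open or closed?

Vowels present: u, o, u, u, a; each is a nucleus, giving 5 syllables.
V1 /u/ – V2 /o/: /sdv/; trying suffixes from longest down, /v/ is the first permitted one, so coda /sd/ | onset /v/.
V2 /o/ – V3 /u/: /d/ → onset of the next syllable (single consonants are always licit onsets).
V3 /u/ – V4 /u/: cluster /skj/ — the longest permitted-onset suffix is /kj/; onset = /kj/, preceding coda = /s/.
V4 /u/ – V5 /a/: /kdr/ splits as /k/ + /dr/ (/dr/ is the longest suffix that is a licit onset).
So the parse is vjusd.vo.dus.kjuk.draj.
Syllable 1 is /vjusd/ with coda /sd/, so it is closed.

closed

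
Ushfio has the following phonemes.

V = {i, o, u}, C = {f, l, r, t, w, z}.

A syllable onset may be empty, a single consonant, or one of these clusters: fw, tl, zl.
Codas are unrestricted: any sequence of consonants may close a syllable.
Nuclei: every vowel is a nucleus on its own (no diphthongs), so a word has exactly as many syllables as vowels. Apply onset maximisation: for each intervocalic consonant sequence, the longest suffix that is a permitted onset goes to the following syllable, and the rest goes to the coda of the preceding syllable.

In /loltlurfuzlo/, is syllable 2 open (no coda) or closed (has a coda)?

Vowels present: o, u, u, o; each is a nucleus, giving 4 syllables.
σ1/σ2 boundary: /ltl/; trying suffixes from longest down, /tl/ is the first permitted one, so coda /l/ | onset /tl/.
σ2/σ3 boundary: cluster /rf/ — the longest permitted-onset suffix is /f/; onset = /f/, preceding coda = /r/.
σ3/σ4 boundary: /zl/ — entire cluster is a permitted onset → onset /zl/, coda ∅.
So the parse is lol.tlur.fu.zlo.
Syllable 2 is /tlur/ with coda /r/, so it is closed.

closed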